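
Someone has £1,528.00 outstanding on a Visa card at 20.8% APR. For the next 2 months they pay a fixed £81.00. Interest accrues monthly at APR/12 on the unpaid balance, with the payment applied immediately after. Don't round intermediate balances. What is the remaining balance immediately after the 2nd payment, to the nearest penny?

£1,418.03

Monthly rate r = 20.8%/12 = 1.73333% = 0.0173333.
Each month: B ← B·(1+r) − £81.00.
Month 1: interest £26.49; balance after payment £1,473.49.
Month 2: interest £25.54; balance after payment £1,418.03.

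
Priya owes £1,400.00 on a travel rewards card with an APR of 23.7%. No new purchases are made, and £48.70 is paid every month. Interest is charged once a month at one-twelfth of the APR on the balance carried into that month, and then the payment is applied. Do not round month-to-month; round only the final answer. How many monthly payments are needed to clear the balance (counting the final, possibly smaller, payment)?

Monthly rate r = 23.7%/12 = 1.975% = 0.01975.
Recurrence: B ← B·(1+r) − £48.70.
Month 1: interest £27.65; balance after payment £1,378.95.
Month 2: interest £27.23; balance after payment £1,357.48.
Closed form: n = −ln(1 − rB₀/P)/ln(1+r) = −ln(0.43224)/ln(1.01975) ≈ 42.888, so the balance reaches zero during payment 43.

43 payments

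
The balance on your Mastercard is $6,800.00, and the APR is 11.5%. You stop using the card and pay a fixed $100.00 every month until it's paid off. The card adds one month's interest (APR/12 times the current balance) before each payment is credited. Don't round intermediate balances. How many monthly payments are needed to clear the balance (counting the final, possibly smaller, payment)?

111 months

Monthly rate r = 11.5%/12 = 0.958333% = 0.00958333.
Recurrence: B ← B·(1+r) − $100.00.
Month 1: interest $65.17; balance after payment $6,765.17.
Month 2: interest $64.83; balance after payment $6,730.00.
Closed form: n = −ln(1 − rB₀/P)/ln(1+r) = −ln(0.34833)/ln(1.00958) ≈ 110.571, so the balance reaches zero during payment 111.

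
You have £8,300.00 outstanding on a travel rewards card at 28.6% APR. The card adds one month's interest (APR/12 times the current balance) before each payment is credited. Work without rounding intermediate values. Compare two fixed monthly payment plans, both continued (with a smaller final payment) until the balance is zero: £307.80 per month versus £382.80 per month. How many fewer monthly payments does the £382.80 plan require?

Monthly rate r = 28.6%/12 = 2.38333% = 0.0238333.
At £307.80/mo: n = ⌈−ln(1 − rB₀/P)/ln(1+r)⌉ = 44 payments (last £213.91); total interest = total paid − £8,300.00 = £5,149.31.
At £382.80/mo: 31 payments (last £335.84); total interest £3,519.84.
Payments saved = 44 − 31 = 13.

13 fewer payments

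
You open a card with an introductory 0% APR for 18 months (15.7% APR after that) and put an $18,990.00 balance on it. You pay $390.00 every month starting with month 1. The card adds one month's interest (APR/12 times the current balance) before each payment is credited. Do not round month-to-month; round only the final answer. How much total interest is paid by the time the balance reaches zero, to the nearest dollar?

Promo months 1–18 at r₀ = 0%/12 = 0; months 19+ at r₁ = 15.7%/12 = 0.0130833.
After month 18 (no interest yet): B = $18,990.00 − 18·$390.00 = $11,970.00.
Then at r₁ with $390.00/mo: n₂ = −ln(1 − r₁·B/P)/ln(1+r₁) ≈ 39.50 → 40 more payments.
Total paid = 57·$390.00 + $195.18 = $22,425.18; interest = $22,425.18 − $18,990.00 = $3,435.18.

$3,435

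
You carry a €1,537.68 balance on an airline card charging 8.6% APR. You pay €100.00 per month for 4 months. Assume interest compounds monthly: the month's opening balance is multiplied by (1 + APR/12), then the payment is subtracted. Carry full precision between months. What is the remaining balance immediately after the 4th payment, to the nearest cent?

€1,177.92

Monthly rate r = 8.6%/12 = 0.716667% = 0.00716667.
Each month: B ← B·(1+r) − €100.00.
Month 1: interest €11.02; balance after payment €1,448.70.
Month 2: interest €10.38; balance after payment €1,359.08.
Month 3: interest €9.74; balance after payment €1,268.82.
Month 4: interest €9.09; balance after payment €1,177.92.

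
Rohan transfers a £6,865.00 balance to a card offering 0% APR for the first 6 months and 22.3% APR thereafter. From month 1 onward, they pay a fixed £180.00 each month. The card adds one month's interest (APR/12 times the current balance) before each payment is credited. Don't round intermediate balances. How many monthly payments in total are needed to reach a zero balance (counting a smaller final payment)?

Promo months 1–6 at r₀ = 0%/12 = 0; months 7+ at r₁ = 22.3%/12 = 0.0185833.
After month 6 (no interest yet): B = £6,865.00 − 6·£180.00 = £5,785.00.
Then at r₁ with £180.00/mo: n₂ = −ln(1 − r₁·B/P)/ln(1+r₁) ≈ 49.39 → 50 more payments.

56 months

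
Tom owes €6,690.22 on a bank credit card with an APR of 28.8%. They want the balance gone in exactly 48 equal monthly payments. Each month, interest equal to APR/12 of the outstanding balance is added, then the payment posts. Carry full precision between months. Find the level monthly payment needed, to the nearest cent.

€236.24

Monthly rate r = 28.8%/12 = 2.4% = 0.024.
Level-payment amortization: P = B₀·r / (1 − (1+r)^(−n)) = 6690.22·0.024 / (1 − 1.024^(−48)).
Denominator 1 − (1+r)^(−48) = 0.679666705.
P = 160.565 / 0.679666705 ≈ 236.24.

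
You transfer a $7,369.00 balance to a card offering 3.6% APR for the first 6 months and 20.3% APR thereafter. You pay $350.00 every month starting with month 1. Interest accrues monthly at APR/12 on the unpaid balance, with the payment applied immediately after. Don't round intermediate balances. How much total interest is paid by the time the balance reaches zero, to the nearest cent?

$1,023.61

Promo months 1–6 at r₀ = 3.6%/12 = 0.003; months 7+ at r₁ = 20.3%/12 = 0.0169167.
After month 6: iterate B ← B·(1+r₀) − $350.00 for 6 months → $5,386.83.
Then at r₁ with $350.00/mo: n₂ = −ln(1 − r₁·B/P)/ln(1+r₁) ≈ 17.98 → 18 more payments.
Total paid = 23·$350.00 + $342.61 = $8,392.61; interest = $8,392.61 − $7,369.00 = $1,023.61.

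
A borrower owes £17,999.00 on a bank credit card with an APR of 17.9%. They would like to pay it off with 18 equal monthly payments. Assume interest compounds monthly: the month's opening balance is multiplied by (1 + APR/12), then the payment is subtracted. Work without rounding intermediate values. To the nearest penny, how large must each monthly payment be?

Monthly rate r = 17.9%/12 = 1.49167% = 0.0149167.
Level-payment amortization: P = B₀·r / (1 − (1+r)^(−n)) = 17999.00·0.0149167 / (1 − 1.01492^(−18)).
Denominator 1 − (1+r)^(−18) = 0.23395712.
P = 268.485 / 0.23395712 ≈ 1147.58.

£1,147.58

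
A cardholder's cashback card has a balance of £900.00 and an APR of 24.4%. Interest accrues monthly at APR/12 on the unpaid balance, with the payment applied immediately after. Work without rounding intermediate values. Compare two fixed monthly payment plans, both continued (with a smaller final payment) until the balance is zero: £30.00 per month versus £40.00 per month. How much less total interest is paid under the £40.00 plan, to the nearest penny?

Monthly rate r = 24.4%/12 = 2.03333% = 0.0203333.
At £30.00/mo: n = ⌈−ln(1 − rB₀/P)/ln(1+r)⌉ = 47 payments (last £23.39); total interest = total paid − £900.00 = £503.39.
At £40.00/mo: 31 payments (last £15.37); total interest £315.37.
Interest saved = £503.39 − £315.37 = £188.02.

£188.02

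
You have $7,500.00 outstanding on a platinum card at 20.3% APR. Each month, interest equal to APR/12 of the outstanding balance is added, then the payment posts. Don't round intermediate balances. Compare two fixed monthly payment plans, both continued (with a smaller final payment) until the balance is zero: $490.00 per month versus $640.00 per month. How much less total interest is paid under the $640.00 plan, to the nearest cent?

Monthly rate r = 20.3%/12 = 1.69167% = 0.0169167.
At $490.00/mo: n = ⌈−ln(1 − rB₀/P)/ln(1+r)⌉ = 18 payments (last $423.45); total interest = total paid − $7,500.00 = $1,253.45.
At $640.00/mo: 14 payments (last $110.31); total interest $930.31.
Interest saved = $1,253.45 − $930.31 = $323.14.

$323.14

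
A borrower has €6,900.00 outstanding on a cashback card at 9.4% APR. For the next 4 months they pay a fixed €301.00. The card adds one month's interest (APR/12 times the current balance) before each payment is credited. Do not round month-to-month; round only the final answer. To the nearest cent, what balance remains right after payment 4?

Monthly rate r = 9.4%/12 = 0.783333% = 0.00783333.
Each month: B ← B·(1+r) − €301.00.
Month 1: interest €54.05; balance after payment €6,653.05.
Month 2: interest €52.12; balance after payment €6,404.17.
Month 3: interest €50.17; balance after payment €6,153.33.
Month 4: interest €48.20; balance after payment €5,900.53.

€5,900.53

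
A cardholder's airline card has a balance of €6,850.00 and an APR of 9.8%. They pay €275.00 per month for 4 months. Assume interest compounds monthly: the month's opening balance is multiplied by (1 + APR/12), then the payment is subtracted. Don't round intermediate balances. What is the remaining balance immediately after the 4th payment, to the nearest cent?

€5,962.97

Monthly rate r = 9.8%/12 = 0.816667% = 0.00816667.
Each month: B ← B·(1+r) − €275.00.
Month 1: interest €55.94; balance after payment €6,630.94.
Month 2: interest €54.15; balance after payment €6,410.09.
Month 3: interest €52.35; balance after payment €6,187.44.
Month 4: interest €50.53; balance after payment €5,962.97.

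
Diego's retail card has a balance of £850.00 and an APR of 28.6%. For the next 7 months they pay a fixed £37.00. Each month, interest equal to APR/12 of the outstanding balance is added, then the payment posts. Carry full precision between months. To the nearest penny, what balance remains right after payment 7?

£724.09

Monthly rate r = 28.6%/12 = 2.38333% = 0.0238333.
Each month: B ← B·(1+r) − £37.00.
Month 1: interest £20.26; balance after payment £833.26.
Month 2: interest £19.86; balance after payment £816.12.
Month 3: interest £19.45; balance after payment £798.57.
Month 4: interest £19.03; balance after payment £780.60.
Month 5: interest £18.60; balance after payment £762.21.
Month 6: interest £18.17; balance after payment £743.37.
Month 7: interest £17.72; balance after payment £724.09.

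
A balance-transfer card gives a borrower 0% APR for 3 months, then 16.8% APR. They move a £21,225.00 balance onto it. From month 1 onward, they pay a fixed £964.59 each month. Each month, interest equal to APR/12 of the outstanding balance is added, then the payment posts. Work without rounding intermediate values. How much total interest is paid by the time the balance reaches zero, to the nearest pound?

Promo months 1–3 at r₀ = 0%/12 = 0; months 4+ at r₁ = 16.8%/12 = 0.014.
After month 3 (no interest yet): B = £21,225.00 − 3·£964.59 = £18,331.23.
Then at r₁ with £964.59/mo: n₂ = −ln(1 − r₁·B/P)/ln(1+r₁) ≈ 22.25 → 23 more payments.
Total paid = 25·£964.59 + £241.44 = £24,356.19; interest = £24,356.19 − £21,225.00 = £3,131.19.

£3,131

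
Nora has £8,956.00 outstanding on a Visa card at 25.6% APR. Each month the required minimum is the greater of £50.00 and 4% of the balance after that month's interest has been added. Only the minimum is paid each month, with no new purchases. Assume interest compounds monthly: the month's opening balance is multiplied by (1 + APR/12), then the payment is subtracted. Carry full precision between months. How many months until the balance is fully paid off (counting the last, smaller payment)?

136 months

Monthly rate r = 25.6%/12 = 2.13333% = 0.0213333.
While 4% of the post-interest balance exceeds £50.00, each month B ← (B·(1+r))·(1 − 0.04), i.e. B shrinks by the factor (1+r)·0.96 = 0.98048.
This holds for months 1–101. Entering month 102 the balance is £1,223.00; 4% of the post-interest balance is now below £50.00, so the flat £50.00 minimum applies from here.
From month 102 a fixed £50.00 at rate r clears £1,223.00 in 35 more payments. Total: 101 + 35 = 136 months.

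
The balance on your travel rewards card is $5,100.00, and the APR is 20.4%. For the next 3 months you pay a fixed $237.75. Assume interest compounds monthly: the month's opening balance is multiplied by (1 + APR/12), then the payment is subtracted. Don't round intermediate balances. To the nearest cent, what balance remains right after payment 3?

Monthly rate r = 20.4%/12 = 1.7% = 0.017.
Each month: B ← B·(1+r) − $237.75.
Month 1: interest $86.70; balance after payment $4,948.95.
Month 2: interest $84.13; balance after payment $4,795.33.
Month 3: interest $81.52; balance after payment $4,639.10.

$4,639.10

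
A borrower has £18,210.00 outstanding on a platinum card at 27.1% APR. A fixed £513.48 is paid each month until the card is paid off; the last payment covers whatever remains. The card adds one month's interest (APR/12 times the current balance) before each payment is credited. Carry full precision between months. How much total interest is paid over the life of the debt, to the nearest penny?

£18,899.67

Monthly rate r = 27.1%/12 = 2.25833% = 0.0225833.
Payoff takes n = ⌈−ln(1 − rB₀/P)/ln(1+r)⌉ = ⌈72.269⌉ = 73 payments; the last is £139.11.
Total paid = 72·£513.48 + £139.11 = £37,109.67.
Total interest = total paid − principal = £37,109.67 − £18,210.00 = £18,899.67.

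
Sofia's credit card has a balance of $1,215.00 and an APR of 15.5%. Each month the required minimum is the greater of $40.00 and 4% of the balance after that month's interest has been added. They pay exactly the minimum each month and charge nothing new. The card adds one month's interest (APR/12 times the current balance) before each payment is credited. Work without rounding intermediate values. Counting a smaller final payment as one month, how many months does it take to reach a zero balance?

Monthly rate r = 15.5%/12 = 1.29167% = 0.0129167.
While 4% of the post-interest balance exceeds $40.00, each month B ← (B·(1+r))·(1 − 0.04), i.e. B shrinks by the factor (1+r)·0.96 = 0.9724.
This holds for months 1–8. Entering month 9 the balance is $971.26; 4% of the post-interest balance is now below $40.00, so the flat $40.00 minimum applies from here.
From month 9 a fixed $40.00 at rate r clears $971.26 in 30 more payments. Total: 8 + 30 = 38 months.

38 months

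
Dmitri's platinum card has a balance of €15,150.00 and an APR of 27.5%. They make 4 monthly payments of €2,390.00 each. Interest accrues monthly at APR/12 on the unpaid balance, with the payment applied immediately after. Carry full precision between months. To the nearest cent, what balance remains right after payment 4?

Monthly rate r = 27.5%/12 = 2.29167% = 0.0229167.
Each month: B ← B·(1+r) − €2,390.00.
Month 1: interest €347.19; balance after payment €13,107.19.
Month 2: interest €300.37; balance after payment €11,017.56.
Month 3: interest €252.49; balance after payment €8,880.05.
Month 4: interest €203.50; balance after payment €6,693.55.

€6,693.55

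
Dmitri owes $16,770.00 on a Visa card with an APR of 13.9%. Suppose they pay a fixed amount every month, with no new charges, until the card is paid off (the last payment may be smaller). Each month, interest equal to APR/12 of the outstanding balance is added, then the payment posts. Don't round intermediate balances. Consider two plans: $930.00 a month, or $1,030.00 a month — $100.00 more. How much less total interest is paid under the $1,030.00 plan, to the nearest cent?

Monthly rate r = 13.9%/12 = 1.15833% = 0.0115833.
At $930.00/mo: n = ⌈−ln(1 − rB₀/P)/ln(1+r)⌉ = 21 payments (last $321.18); total interest = total paid − $16,770.00 = $2,151.18.
At $1,030.00/mo: 19 payments (last $151.52); total interest $1,921.52.
Interest saved = $2,151.18 − $1,921.52 = $229.66.

$229.66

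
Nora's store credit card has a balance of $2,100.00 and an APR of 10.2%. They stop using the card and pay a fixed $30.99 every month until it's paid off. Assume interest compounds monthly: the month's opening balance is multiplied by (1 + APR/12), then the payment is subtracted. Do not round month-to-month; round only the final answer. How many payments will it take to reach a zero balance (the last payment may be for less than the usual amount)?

102 months

Monthly rate r = 10.2%/12 = 0.85% = 0.0085.
Recurrence: B ← B·(1+r) − $30.99.
Month 1: interest $17.85; balance after payment $2,086.86.
Month 2: interest $17.74; balance after payment $2,073.61.
Closed form: n = −ln(1 − rB₀/P)/ln(1+r) = −ln(0.42401)/ln(1.0085) ≈ 101.370, so the balance reaches zero during payment 102.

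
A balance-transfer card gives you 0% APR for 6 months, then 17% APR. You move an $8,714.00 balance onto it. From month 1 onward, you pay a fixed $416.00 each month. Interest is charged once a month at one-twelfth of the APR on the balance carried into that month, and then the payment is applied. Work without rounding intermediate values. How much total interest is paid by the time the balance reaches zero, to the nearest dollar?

$819

Promo months 1–6 at r₀ = 0%/12 = 0; months 7+ at r₁ = 17%/12 = 0.0141667.
After month 6 (no interest yet): B = $8,714.00 − 6·$416.00 = $6,218.00.
Then at r₁ with $416.00/mo: n₂ = −ln(1 − r₁·B/P)/ln(1+r₁) ≈ 16.91 → 17 more payments.
Total paid = 22·$416.00 + $380.67 = $9,532.67; interest = $9,532.67 − $8,714.00 = $818.67.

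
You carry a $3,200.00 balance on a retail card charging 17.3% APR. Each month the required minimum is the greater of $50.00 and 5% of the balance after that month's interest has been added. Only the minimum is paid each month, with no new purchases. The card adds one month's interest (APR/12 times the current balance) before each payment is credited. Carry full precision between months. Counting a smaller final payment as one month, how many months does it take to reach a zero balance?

56 months

Monthly rate r = 17.3%/12 = 1.44167% = 0.0144167.
While 5% of the post-interest balance exceeds $50.00, each month B ← (B·(1+r))·(1 − 0.05), i.e. B shrinks by the factor (1+r)·0.95 = 0.9637.
This holds for months 1–32. Entering month 33 the balance is $980.01; 5% of the post-interest balance is now below $50.00, so the flat $50.00 minimum applies from here.
From month 33 a fixed $50.00 at rate r clears $980.01 in 24 more payments. Total: 32 + 24 = 56 months.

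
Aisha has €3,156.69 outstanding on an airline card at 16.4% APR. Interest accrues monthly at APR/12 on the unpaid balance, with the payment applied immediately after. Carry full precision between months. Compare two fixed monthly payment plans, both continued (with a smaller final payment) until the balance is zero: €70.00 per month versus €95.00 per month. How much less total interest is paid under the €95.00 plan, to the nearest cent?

Monthly rate r = 16.4%/12 = 1.36667% = 0.0136667.
At €70.00/mo: n = ⌈−ln(1 − rB₀/P)/ln(1+r)⌉ = 71 payments (last €39.94); total interest = total paid − €3,156.69 = €1,783.25.
At €95.00/mo: 45 payments (last €56.81); total interest €1,080.12.
Interest saved = €1,783.25 − €1,080.12 = €703.13.

€703.13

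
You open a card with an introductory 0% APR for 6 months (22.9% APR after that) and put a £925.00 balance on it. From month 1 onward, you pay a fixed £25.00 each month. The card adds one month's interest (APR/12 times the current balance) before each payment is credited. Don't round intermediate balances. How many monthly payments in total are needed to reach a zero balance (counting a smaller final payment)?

54 months

Promo months 1–6 at r₀ = 0%/12 = 0; months 7+ at r₁ = 22.9%/12 = 0.0190833.
After month 6 (no interest yet): B = £925.00 − 6·£25.00 = £775.00.
Then at r₁ with £25.00/mo: n₂ = −ln(1 − r₁·B/P)/ln(1+r₁) ≈ 47.37 → 48 more payments.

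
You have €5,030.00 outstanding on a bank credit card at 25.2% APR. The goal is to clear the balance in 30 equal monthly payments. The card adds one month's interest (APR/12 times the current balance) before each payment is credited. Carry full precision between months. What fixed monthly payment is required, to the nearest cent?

€227.69

Monthly rate r = 25.2%/12 = 2.1% = 0.021.
Level-payment amortization: P = B₀·r / (1 − (1+r)^(−n)) = 5030.00·0.021 / (1 − 1.021^(−30)).
Denominator 1 − (1+r)^(−30) = 0.463922305.
P = 105.63 / 0.463922305 ≈ 227.69.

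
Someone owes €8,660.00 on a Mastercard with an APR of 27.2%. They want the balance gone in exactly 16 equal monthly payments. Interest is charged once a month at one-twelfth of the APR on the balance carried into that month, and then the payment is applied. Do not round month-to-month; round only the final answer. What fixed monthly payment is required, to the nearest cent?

€651.36

Monthly rate r = 27.2%/12 = 2.26667% = 0.0226667.
Level-payment amortization: P = B₀·r / (1 − (1+r)^(−n)) = 8660.00·0.0226667 / (1 − 1.02267^(−16)).
Denominator 1 − (1+r)^(−16) = 0.301358482.
P = 196.293 / 0.301358482 ≈ 651.36.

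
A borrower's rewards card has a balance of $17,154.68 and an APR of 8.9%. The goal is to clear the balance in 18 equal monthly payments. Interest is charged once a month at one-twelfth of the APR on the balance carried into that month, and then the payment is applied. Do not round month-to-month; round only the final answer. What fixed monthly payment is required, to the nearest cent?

Monthly rate r = 8.9%/12 = 0.741667% = 0.00741667.
Level-payment amortization: P = B₀·r / (1 − (1+r)^(−n)) = 17154.68·0.00741667 / (1 − 1.00742^(−18)).
Denominator 1 − (1+r)^(−18) = 0.124541362.
P = 127.231 / 0.124541362 ≈ 1021.59.

$1,021.59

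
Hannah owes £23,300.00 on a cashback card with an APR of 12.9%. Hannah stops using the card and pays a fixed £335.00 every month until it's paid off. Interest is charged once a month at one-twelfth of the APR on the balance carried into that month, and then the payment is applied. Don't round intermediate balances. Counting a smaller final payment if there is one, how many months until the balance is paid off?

129 months

Monthly rate r = 12.9%/12 = 1.075% = 0.01075.
Recurrence: B ← B·(1+r) − £335.00.
Month 1: interest £250.48; balance after payment £23,215.47.
Month 2: interest £249.57; balance after payment £23,130.04.
Closed form: n = −ln(1 − rB₀/P)/ln(1+r) = −ln(0.25231)/ln(1.01075) ≈ 128.788, so the balance reaches zero during payment 129.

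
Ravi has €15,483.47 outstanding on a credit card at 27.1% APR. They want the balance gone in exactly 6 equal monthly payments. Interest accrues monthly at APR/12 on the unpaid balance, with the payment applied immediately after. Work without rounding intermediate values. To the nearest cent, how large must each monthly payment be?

€2,788.35

Monthly rate r = 27.1%/12 = 2.25833% = 0.0225833.
Level-payment amortization: P = B₀·r / (1 − (1+r)^(−n)) = 15483.47·0.0225833 / (1 − 1.02258^(−6)).
Denominator 1 − (1+r)^(−6) = 0.125403491.
P = 349.668 / 0.125403491 ≈ 2788.35.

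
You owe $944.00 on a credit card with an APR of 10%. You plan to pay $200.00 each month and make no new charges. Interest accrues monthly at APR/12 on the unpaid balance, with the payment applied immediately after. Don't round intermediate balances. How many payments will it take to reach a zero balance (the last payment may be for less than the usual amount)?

Monthly rate r = 10%/12 = 0.833333% = 0.00833333.
Recurrence: B ← B·(1+r) − $200.00.
Month 1: interest $7.87; balance after payment $751.87.
Month 2: interest $6.27; balance after payment $558.13.
Month 3: interest $4.65; balance after payment $362.78.
Month 4: interest $3.02; balance after payment $165.81.
Month 5: interest $1.38; balance after payment $0.00.

5 payments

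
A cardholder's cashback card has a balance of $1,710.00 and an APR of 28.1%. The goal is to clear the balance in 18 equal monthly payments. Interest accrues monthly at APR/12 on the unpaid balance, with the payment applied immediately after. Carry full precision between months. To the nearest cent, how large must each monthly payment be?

$117.52

Monthly rate r = 28.1%/12 = 2.34167% = 0.0234167.
Level-payment amortization: P = B₀·r / (1 − (1+r)^(−n)) = 1710.00·0.0234167 / (1 − 1.02342^(−18)).
Denominator 1 − (1+r)^(−18) = 0.340742219.
P = 40.0425 / 0.340742219 ≈ 117.52.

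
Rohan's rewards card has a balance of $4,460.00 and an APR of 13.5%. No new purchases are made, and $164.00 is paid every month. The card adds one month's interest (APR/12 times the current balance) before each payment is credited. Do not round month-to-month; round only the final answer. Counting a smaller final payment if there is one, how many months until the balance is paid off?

Monthly rate r = 13.5%/12 = 1.125% = 0.01125.
Recurrence: B ← B·(1+r) − $164.00.
Month 1: interest $50.17; balance after payment $4,346.18.
Month 2: interest $48.89; balance after payment $4,231.07.
Closed form: n = −ln(1 − rB₀/P)/ln(1+r) = −ln(0.69405)/ln(1.01125) ≈ 32.645, so the balance reaches zero during payment 33.

33 months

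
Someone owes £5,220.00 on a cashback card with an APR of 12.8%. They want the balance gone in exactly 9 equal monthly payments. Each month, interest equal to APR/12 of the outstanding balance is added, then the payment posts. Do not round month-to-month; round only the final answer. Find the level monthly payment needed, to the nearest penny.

£611.37

Monthly rate r = 12.8%/12 = 1.06667% = 0.0106667.
Level-payment amortization: P = B₀·r / (1 − (1+r)^(−n)) = 5220.00·0.0106667 / (1 − 1.01067^(−9)).
Denominator 1 − (1+r)^(−9) = 0.0910740143.
P = 55.68 / 0.0910740143 ≈ 611.37.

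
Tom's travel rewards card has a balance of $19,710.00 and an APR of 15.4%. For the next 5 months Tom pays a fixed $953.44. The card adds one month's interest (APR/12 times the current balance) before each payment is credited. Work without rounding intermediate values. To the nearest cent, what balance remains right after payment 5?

$16,116.47

Monthly rate r = 15.4%/12 = 1.28333% = 0.0128333.
Each month: B ← B·(1+r) − $953.44.
Month 1: interest $252.95; balance after payment $19,009.51.
Month 2: interest $243.96; balance after payment $18,300.02.
Month 3: interest $234.85; balance after payment $17,581.43.
Month 4: interest $225.63; balance after payment $16,853.62.
Month 5: interest $216.29; balance after payment $16,116.47.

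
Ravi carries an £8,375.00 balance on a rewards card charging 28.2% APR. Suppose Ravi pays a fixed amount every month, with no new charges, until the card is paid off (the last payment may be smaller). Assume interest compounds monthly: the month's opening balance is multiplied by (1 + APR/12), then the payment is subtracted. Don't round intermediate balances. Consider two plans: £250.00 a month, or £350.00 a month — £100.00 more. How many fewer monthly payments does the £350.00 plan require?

Monthly rate r = 28.2%/12 = 2.35% = 0.0235.
At £250.00/mo: n = ⌈−ln(1 − rB₀/P)/ln(1+r)⌉ = 67 payments (last £157.61); total interest = total paid − £8,375.00 = £8,282.61.
At £350.00/mo: 36 payments (last £201.19); total interest £4,076.19.
Payments saved = 67 − 36 = 31.

31 fewer payments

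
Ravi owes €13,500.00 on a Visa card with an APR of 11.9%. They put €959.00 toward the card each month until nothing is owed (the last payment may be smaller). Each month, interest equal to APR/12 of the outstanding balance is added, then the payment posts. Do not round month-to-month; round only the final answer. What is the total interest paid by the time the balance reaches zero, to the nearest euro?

Monthly rate r = 11.9%/12 = 0.991667% = 0.00991667.
Payoff takes n = ⌈−ln(1 − rB₀/P)/ln(1+r)⌉ = ⌈15.237⌉ = 16 payments; the last is €228.16.
Total paid = 15·€959.00 + €228.16 = €14,613.16.
Total interest = total paid − principal = €14,613.16 − €13,500.00 = €1,113.16.

€1,113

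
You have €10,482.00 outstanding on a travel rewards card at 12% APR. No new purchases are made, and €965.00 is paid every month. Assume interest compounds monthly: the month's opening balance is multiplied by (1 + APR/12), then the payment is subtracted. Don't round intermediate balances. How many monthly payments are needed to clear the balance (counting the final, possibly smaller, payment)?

Monthly rate r = 12%/12 = 1% = 0.01.
Recurrence: B ← B·(1+r) − €965.00.
Month 1: interest €104.82; balance after payment €9,621.82.
Month 2: interest €96.22; balance after payment €8,753.04.
Closed form: n = −ln(1 − rB₀/P)/ln(1+r) = −ln(0.89138)/ln(1.01) ≈ 11.556, so the balance reaches zero during payment 12.

12 payments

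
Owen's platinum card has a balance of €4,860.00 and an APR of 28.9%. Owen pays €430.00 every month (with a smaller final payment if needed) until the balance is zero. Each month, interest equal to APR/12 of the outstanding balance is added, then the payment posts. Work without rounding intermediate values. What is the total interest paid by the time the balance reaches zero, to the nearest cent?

Monthly rate r = 28.9%/12 = 2.40833% = 0.0240833.
Payoff takes n = ⌈−ln(1 − rB₀/P)/ln(1+r)⌉ = ⌈13.351⌉ = 14 payments; the last is €152.10.
Total paid = 13·€430.00 + €152.10 = €5,742.10.
Total interest = total paid − principal = €5,742.10 − €4,860.00 = €882.10.

€882.10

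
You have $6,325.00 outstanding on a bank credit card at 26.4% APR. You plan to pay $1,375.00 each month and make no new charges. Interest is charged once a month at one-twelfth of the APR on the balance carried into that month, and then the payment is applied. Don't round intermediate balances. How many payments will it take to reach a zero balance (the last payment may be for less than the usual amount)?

Monthly rate r = 26.4%/12 = 2.2% = 0.022.
Recurrence: B ← B·(1+r) − $1,375.00.
Month 1: interest $139.15; balance after payment $5,089.15.
Month 2: interest $111.96; balance after payment $3,826.11.
Month 3: interest $84.17; balance after payment $2,535.29.
Month 4: interest $55.78; balance after payment $1,216.06.
Month 5: interest $26.75; balance after payment $0.00.

5 payments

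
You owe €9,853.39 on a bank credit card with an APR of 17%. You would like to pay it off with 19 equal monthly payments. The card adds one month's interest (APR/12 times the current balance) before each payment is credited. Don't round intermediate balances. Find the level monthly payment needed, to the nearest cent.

Monthly rate r = 17%/12 = 1.41667% = 0.0141667.
Level-payment amortization: P = B₀·r / (1 − (1+r)^(−n)) = 9853.39·0.0141667 / (1 − 1.01417^(−19)).
Denominator 1 − (1+r)^(−19) = 0.23453967.
P = 139.59 / 0.23453967 ≈ 595.16.

€595.16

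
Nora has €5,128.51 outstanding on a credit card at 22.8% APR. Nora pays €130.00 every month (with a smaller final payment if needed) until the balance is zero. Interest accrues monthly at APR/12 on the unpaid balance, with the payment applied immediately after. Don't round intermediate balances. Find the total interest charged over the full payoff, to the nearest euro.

Monthly rate r = 22.8%/12 = 1.9% = 0.019.
Payoff takes n = ⌈−ln(1 − rB₀/P)/ln(1+r)⌉ = ⌈73.559⌉ = 74 payments; the last is €72.92.
Total paid = 73·€130.00 + €72.92 = €9,562.92.
Total interest = total paid − principal = €9,562.92 − €5,128.51 = €4,434.41.

€4,434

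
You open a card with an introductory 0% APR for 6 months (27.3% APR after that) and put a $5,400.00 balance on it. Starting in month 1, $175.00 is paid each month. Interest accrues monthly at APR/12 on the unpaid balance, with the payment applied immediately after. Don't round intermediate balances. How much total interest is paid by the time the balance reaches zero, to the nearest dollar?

Promo months 1–6 at r₀ = 0%/12 = 0; months 7+ at r₁ = 27.3%/12 = 0.02275.
After month 6 (no interest yet): B = $5,400.00 − 6·$175.00 = $4,350.00.
Then at r₁ with $175.00/mo: n₂ = −ln(1 − r₁·B/P)/ln(1+r₁) ≈ 37.06 → 38 more payments.
Total paid = 43·$175.00 + $9.76 = $7,534.76; interest = $7,534.76 − $5,400.00 = $2,134.76.

$2,135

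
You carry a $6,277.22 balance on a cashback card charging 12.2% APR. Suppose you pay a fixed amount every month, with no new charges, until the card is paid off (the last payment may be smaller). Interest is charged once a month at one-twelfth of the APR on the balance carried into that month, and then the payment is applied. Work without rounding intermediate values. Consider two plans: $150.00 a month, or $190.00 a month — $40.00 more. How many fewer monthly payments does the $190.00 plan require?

14 fewer payments

Monthly rate r = 12.2%/12 = 1.01667% = 0.0101667.
At $150.00/mo: n = ⌈−ln(1 − rB₀/P)/ln(1+r)⌉ = 55 payments (last $118.03); total interest = total paid − $6,277.22 = $1,940.81.
At $190.00/mo: 41 payments (last $88.31); total interest $1,411.09.
Payments saved = 55 − 41 = 14.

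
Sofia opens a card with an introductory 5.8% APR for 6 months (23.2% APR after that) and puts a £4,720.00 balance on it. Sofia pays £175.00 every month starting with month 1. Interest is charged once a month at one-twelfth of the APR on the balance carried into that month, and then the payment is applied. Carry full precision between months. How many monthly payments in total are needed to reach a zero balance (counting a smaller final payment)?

35 payments

Promo months 1–6 at r₀ = 5.8%/12 = 0.00483333; months 7+ at r₁ = 23.2%/12 = 0.0193333.
After month 6: iterate B ← B·(1+r₀) − £175.00 for 6 months → £3,795.78.
Then at r₁ with £175.00/mo: n₂ = −ln(1 − r₁·B/P)/ln(1+r₁) ≈ 28.39 → 29 more payments.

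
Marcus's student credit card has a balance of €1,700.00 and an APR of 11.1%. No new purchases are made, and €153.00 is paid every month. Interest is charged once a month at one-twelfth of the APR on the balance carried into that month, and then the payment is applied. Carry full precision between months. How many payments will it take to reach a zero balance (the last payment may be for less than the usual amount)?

12 payments

Monthly rate r = 11.1%/12 = 0.925% = 0.00925.
Recurrence: B ← B·(1+r) − €153.00.
Month 1: interest €15.72; balance after payment €1,562.72.
Month 2: interest €14.46; balance after payment €1,424.18.
Closed form: n = −ln(1 − rB₀/P)/ln(1+r) = −ln(0.89722)/ln(1.00925) ≈ 11.779, so the balance reaches zero during payment 12.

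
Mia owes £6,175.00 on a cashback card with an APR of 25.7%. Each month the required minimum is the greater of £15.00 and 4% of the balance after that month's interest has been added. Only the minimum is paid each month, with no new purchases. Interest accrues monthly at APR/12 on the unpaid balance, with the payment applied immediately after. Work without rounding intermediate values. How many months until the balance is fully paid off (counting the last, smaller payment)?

179 months

Monthly rate r = 25.7%/12 = 2.14167% = 0.0214167.
While 4% of the post-interest balance exceeds £15.00, each month B ← (B·(1+r))·(1 − 0.04), i.e. B shrinks by the factor (1+r)·0.96 = 0.98056.
This holds for months 1–144. Entering month 145 the balance is £365.53; 4% of the post-interest balance is now below £15.00, so the flat £15.00 minimum applies from here.
From month 145 a fixed £15.00 at rate r clears £365.53 in 35 more payments. Total: 144 + 35 = 179 months.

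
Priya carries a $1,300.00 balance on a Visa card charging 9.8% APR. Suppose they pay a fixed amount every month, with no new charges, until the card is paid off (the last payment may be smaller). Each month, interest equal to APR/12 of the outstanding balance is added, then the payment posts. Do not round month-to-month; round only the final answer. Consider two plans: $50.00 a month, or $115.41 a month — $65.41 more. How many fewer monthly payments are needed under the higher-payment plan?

18 fewer payments

Monthly rate r = 9.8%/12 = 0.816667% = 0.00816667.
At $50.00/mo: n = ⌈−ln(1 − rB₀/P)/ln(1+r)⌉ = 30 payments (last $17.31); total interest = total paid − $1,300.00 = $167.31.
At $115.41/mo: 12 payments (last $99.84); total interest $69.35.
Payments saved = 30 − 12 = 18.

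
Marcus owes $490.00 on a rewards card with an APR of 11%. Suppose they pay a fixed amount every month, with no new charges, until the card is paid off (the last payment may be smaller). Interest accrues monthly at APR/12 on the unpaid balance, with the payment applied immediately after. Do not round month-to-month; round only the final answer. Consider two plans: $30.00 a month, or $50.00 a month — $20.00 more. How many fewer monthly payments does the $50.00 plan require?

Monthly rate r = 11%/12 = 0.916667% = 0.00916667.
At $30.00/mo: n = ⌈−ln(1 − rB₀/P)/ln(1+r)⌉ = 18 payments (last $23.26); total interest = total paid − $490.00 = $43.26.
At $50.00/mo: 11 payments (last $15.82); total interest $25.82.
Payments saved = 18 − 11 = 7.

7 fewer payments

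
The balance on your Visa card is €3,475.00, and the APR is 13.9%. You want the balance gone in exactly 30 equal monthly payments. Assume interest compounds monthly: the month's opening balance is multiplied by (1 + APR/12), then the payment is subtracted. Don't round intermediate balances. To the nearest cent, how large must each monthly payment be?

Monthly rate r = 13.9%/12 = 1.15833% = 0.0115833.
Level-payment amortization: P = B₀·r / (1 − (1+r)^(−n)) = 3475.00·0.0115833 / (1 − 1.01158^(−30)).
Denominator 1 − (1+r)^(−30) = 0.292135653.
P = 40.2521 / 0.292135653 ≈ 137.79.

€137.79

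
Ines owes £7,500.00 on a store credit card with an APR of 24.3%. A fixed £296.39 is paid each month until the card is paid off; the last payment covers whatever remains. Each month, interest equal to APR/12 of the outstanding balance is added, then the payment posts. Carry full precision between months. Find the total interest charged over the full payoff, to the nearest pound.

£3,120

Monthly rate r = 24.3%/12 = 2.025% = 0.02025.
Payoff takes n = ⌈−ln(1 − rB₀/P)/ln(1+r)⌉ = ⌈35.829⌉ = 36 payments; the last is £246.19.
Total paid = 35·£296.39 + £246.19 = £10,619.84.
Total interest = total paid − principal = £10,619.84 − £7,500.00 = £3,119.84.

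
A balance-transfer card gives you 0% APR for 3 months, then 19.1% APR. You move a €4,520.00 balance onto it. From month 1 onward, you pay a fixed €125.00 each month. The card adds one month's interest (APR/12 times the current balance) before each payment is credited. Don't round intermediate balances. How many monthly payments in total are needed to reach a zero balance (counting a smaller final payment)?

51 payments

Promo months 1–3 at r₀ = 0%/12 = 0; months 4+ at r₁ = 19.1%/12 = 0.0159167.
After month 3 (no interest yet): B = €4,520.00 − 3·€125.00 = €4,145.00.
Then at r₁ with €125.00/mo: n₂ = −ln(1 − r₁·B/P)/ln(1+r₁) ≈ 47.52 → 48 more payments.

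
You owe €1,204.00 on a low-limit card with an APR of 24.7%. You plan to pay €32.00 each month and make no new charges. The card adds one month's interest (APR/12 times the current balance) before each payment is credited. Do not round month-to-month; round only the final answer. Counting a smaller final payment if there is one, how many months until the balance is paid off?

74 months

Monthly rate r = 24.7%/12 = 2.05833% = 0.0205833.
Recurrence: B ← B·(1+r) − €32.00.
Month 1: interest €24.78; balance after payment €1,196.78.
Month 2: interest €24.63; balance after payment €1,189.42.
Closed form: n = −ln(1 − rB₀/P)/ln(1+r) = −ln(0.22555)/ln(1.02058) ≈ 73.092, so the balance reaches zero during payment 74.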